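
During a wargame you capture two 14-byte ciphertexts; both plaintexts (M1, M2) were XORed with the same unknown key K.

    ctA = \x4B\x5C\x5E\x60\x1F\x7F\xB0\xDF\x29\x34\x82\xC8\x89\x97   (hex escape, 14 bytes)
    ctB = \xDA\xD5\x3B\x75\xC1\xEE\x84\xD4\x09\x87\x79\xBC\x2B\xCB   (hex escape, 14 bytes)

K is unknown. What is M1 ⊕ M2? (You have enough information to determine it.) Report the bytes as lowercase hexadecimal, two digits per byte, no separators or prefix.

ctA ⊕ ctB = (M1 ⊕ K) ⊕ (M2 ⊕ K) = M1 ⊕ M2 — the shared key cancels under XOR.
byte 0:  75 XOR 218 = 145
byte 1:  92 XOR 213 = 137
byte 2:  94 XOR  59 = 101
byte 3:  96 XOR 117 =  21
byte 4:  31 XOR 193 = 222
byte 5: 127 XOR 238 = 145
byte 6: 176 XOR 132 =  52
byte 7: 223 XOR 212 =  11
byte 8:  41 XOR   9 =  32
byte 9:  52 XOR 135 = 179
byte 10: 130 XOR 121 = 251
byte 11: 200 XOR 188 = 116
byte 12: 137 XOR  43 = 162
byte 13: 151 XOR 203 =  92

91896515de91340b20b3fb74a25c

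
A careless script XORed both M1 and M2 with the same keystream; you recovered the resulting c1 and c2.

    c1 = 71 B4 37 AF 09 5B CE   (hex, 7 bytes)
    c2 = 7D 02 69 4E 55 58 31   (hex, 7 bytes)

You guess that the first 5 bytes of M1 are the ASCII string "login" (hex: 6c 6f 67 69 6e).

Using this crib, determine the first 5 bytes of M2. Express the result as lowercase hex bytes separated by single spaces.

60 d9 39 88 32

First, c1 ⊕ c2 = (M1 ⊕ K) ⊕ (M2 ⊕ K) = M1 ⊕ M2, so the key drops out. Then M2 = (M1 ⊕ M2) ⊕ M1 over the first 5 bytes.
byte 0: (71 ⊕ 7d) ⊕ 6c = 0c ⊕ 6c = 60
byte 1: (b4 ⊕ 02) ⊕ 6f = b6 ⊕ 6f = d9
byte 2: (37 ⊕ 69) ⊕ 67 = 5e ⊕ 67 = 39
byte 3: (af ⊕ 4e) ⊕ 69 = e1 ⊕ 69 = 88
byte 4: (09 ⊕ 55) ⊕ 6e = 5c ⊕ 6e = 32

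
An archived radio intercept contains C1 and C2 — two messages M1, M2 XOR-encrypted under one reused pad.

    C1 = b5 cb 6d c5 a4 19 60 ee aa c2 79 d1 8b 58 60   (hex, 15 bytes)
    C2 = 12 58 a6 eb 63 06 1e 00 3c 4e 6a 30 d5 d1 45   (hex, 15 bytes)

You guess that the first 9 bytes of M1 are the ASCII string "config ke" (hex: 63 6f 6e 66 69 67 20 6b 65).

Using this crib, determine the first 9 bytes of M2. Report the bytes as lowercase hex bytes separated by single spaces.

c4 fc a5 48 ae 78 5e 85 f3

First, C1 ⊕ C2 = (M1 ⊕ K) ⊕ (M2 ⊕ K) = M1 ⊕ M2, so the key drops out. Then M2 = (M1 ⊕ M2) ⊕ M1 over the first 9 bytes.
byte 0: (b5 xor 12) xor 63 = a7 xor 63 = c4
byte 1: (cb xor 58) xor 6f = 93 xor 6f = fc
byte 2: (6d xor a6) xor 6e = cb xor 6e = a5
byte 3: (c5 xor eb) xor 66 = 2e xor 66 = 48
byte 4: (a4 xor 63) xor 69 = c7 xor 69 = ae
byte 5: (19 xor 06) xor 67 = 1f xor 67 = 78
byte 6: (60 xor 1e) xor 20 = 7e xor 20 = 5e
byte 7: (ee xor 00) xor 6b = ee xor 6b = 85
byte 8: (aa xor 3c) xor 65 = 96 xor 65 = f3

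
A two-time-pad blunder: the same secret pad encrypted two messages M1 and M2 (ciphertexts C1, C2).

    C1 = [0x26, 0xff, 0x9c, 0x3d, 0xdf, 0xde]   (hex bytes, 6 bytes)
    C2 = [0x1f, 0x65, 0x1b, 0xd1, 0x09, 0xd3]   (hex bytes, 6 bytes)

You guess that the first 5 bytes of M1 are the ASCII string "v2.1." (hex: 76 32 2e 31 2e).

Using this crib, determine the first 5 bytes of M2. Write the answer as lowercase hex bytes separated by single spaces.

4f a8 a9 dd f8

First, C1 ⊕ C2 = (M1 ⊕ K) ⊕ (M2 ⊕ K) = M1 ⊕ M2, so the key drops out. Then M2 = (M1 ⊕ M2) ⊕ M1 over the first 5 bytes.
byte 0: (26 XOR 1f) XOR 76 = 39 XOR 76 = 4f
byte 1: (ff XOR 65) XOR 32 = 9a XOR 32 = a8
byte 2: (9c XOR 1b) XOR 2e = 87 XOR 2e = a9
byte 3: (3d XOR d1) XOR 31 = ec XOR 31 = dd
byte 4: (df XOR 09) XOR 2e = d6 XOR 2e = f8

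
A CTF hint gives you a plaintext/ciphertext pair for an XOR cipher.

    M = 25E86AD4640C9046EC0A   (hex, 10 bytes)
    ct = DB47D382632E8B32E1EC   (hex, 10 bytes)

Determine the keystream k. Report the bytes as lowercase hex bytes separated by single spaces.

fe af b9 56 07 22 1b 74 0d e6

Since ct = M ⊕ k, XORing both sides with M gives k = M ⊕ ct.
00100101 ^ 11011011 = 11111110
11101000 ^ 01000111 = 10101111
01101010 ^ 11010011 = 10111001
11010100 ^ 10000010 = 01010110
01100100 ^ 01100011 = 00000111
00001100 ^ 00101110 = 00100010
10010000 ^ 10001011 = 00011011
01000110 ^ 00110010 = 01110100
11101100 ^ 11100001 = 00001101
00001010 ^ 11101100 = 11100110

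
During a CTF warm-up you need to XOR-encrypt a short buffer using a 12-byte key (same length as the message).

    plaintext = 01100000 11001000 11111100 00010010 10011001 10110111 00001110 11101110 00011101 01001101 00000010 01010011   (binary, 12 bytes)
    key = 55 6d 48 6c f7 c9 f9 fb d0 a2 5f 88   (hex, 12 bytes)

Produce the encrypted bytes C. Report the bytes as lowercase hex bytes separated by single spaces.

XOR is its own inverse, so applying the key byte-wise gives the result directly.
60 ^ 55 = 35
c8 ^ 6d = a5
fc ^ 48 = b4
12 ^ 6c = 7e
99 ^ f7 = 6e
b7 ^ c9 = 7e
0e ^ f9 = f7
ee ^ fb = 15
1d ^ d0 = cd
4d ^ a2 = ef
02 ^ 5f = 5d
53 ^ 88 = db

35 a5 b4 7e 6e 7e f7 15 cd ef 5d db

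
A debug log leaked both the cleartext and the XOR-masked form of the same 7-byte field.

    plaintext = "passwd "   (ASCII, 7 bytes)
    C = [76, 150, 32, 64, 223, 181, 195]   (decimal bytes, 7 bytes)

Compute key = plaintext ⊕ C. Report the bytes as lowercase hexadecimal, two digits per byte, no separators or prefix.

3cf75333a8d1e3

Since C = plaintext ⊕ key, XORing both sides with plaintext gives key = plaintext ⊕ C.
70 ^ 4c = 3c
61 ^ 96 = f7
73 ^ 20 = 53
73 ^ 40 = 33
77 ^ df = a8
64 ^ b5 = d1
20 ^ c3 = e3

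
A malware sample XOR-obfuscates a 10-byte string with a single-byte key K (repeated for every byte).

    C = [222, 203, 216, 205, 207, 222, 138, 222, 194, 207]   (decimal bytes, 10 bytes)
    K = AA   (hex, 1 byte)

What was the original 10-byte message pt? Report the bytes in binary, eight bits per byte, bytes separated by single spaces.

01110100 01100001 01110010 01100111 01100101 01110100 00100000 01110100 01101000 01100101

The 1-byte key repeats, so the effective keystream is aa aa aa aa aa aa aa aa aa aa.
byte 0: 222 ^ 170 = 116
byte 1: 203 ^ 170 =  97
byte 2: 216 ^ 170 = 114
byte 3: 205 ^ 170 = 103
byte 4: 207 ^ 170 = 101
byte 5: 222 ^ 170 = 116
byte 6: 138 ^ 170 =  32
byte 7: 222 ^ 170 = 116
byte 8: 194 ^ 170 = 104
byte 9: 207 ^ 170 = 101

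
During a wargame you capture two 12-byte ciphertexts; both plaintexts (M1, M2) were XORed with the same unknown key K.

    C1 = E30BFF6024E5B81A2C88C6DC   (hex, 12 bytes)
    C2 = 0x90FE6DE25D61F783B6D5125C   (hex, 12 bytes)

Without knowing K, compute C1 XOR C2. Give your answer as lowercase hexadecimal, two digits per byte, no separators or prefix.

73f5928279844f999a5dd480

C1 ⊕ C2 = (M1 ⊕ K) ⊕ (M2 ⊕ K) = M1 ⊕ M2 — the shared key cancels under XOR.
e3 ⊕ 90 = 73
0b ⊕ fe = f5
ff ⊕ 6d = 92
60 ⊕ e2 = 82
24 ⊕ 5d = 79
e5 ⊕ 61 = 84
b8 ⊕ f7 = 4f
1a ⊕ 83 = 99
2c ⊕ b6 = 9a
88 ⊕ d5 = 5d
c6 ⊕ 12 = d4
dc ⊕ 5c = 80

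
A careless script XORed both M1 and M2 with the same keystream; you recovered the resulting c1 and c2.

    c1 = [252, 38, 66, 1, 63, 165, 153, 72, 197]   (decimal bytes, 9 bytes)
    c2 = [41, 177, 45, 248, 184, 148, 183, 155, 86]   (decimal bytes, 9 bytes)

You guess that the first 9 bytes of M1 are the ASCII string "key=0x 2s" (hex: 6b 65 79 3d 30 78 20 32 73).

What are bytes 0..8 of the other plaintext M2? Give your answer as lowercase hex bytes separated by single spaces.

First, c1 ⊕ c2 = (M1 ⊕ K) ⊕ (M2 ⊕ K) = M1 ⊕ M2, so the key drops out. Then M2 = (M1 ⊕ M2) ⊕ M1 over the first 9 bytes.
byte 0: (fc ⊕ 29) ⊕ 6b = d5 ⊕ 6b = be
byte 1: (26 ⊕ b1) ⊕ 65 = 97 ⊕ 65 = f2
byte 2: (42 ⊕ 2d) ⊕ 79 = 6f ⊕ 79 = 16
byte 3: (01 ⊕ f8) ⊕ 3d = f9 ⊕ 3d = c4
byte 4: (3f ⊕ b8) ⊕ 30 = 87 ⊕ 30 = b7
byte 5: (a5 ⊕ 94) ⊕ 78 = 31 ⊕ 78 = 49
byte 6: (99 ⊕ b7) ⊕ 20 = 2e ⊕ 20 = 0e
byte 7: (48 ⊕ 9b) ⊕ 32 = d3 ⊕ 32 = e1
byte 8: (c5 ⊕ 56) ⊕ 73 = 93 ⊕ 73 = e0

be f2 16 c4 b7 49 0e e1 e0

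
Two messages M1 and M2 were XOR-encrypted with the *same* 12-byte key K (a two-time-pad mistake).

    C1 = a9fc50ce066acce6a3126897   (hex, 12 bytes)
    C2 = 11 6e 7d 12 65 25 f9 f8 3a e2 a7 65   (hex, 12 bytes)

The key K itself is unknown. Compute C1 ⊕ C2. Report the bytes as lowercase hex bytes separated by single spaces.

C1 ⊕ C2 = (M1 ⊕ K) ⊕ (M2 ⊕ K) = M1 ⊕ M2 — the shared key cancels under XOR.
10101001 XOR 00010001 = 10111000
11111100 XOR 01101110 = 10010010
01010000 XOR 01111101 = 00101101
11001110 XOR 00010010 = 11011100
00000110 XOR 01100101 = 01100011
01101010 XOR 00100101 = 01001111
11001100 XOR 11111001 = 00110101
11100110 XOR 11111000 = 00011110
10100011 XOR 00111010 = 10011001
00010010 XOR 11100010 = 11110000
01101000 XOR 10100111 = 11001111
10010111 XOR 01100101 = 11110010

b8 92 2d dc 63 4f 35 1e 99 f0 cf f2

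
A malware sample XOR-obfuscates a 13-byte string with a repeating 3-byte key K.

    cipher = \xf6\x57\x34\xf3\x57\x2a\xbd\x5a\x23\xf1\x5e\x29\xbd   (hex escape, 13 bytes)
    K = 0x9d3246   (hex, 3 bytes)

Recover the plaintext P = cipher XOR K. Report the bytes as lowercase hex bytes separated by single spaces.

6b 65 72 6e 65 6c 20 68 65 6c 6c 6f 20

The 3-byte key repeats, so the effective keystream is 9d 32 46 9d 32 46 9d 32 46 9d 32 46 9d.
byte 0: f6 xor 9d = 6b
byte 1: 57 xor 32 = 65
byte 2: 34 xor 46 = 72
byte 3: f3 xor 9d = 6e
byte 4: 57 xor 32 = 65
byte 5: 2a xor 46 = 6c
byte 6: bd xor 9d = 20
byte 7: 5a xor 32 = 68
byte 8: 23 xor 46 = 65
byte 9: f1 xor 9d = 6c
byte 10: 5e xor 32 = 6c
byte 11: 29 xor 46 = 6f
byte 12: bd xor 9d = 20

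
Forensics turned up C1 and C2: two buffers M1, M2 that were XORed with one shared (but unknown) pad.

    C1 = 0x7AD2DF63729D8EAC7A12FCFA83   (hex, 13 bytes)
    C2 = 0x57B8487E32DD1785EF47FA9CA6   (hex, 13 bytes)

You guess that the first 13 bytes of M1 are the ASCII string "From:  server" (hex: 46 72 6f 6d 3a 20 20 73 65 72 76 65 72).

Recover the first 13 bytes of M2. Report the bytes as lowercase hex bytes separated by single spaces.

First, C1 ⊕ C2 = (M1 ⊕ K) ⊕ (M2 ⊕ K) = M1 ⊕ M2, so the key drops out. Then M2 = (M1 ⊕ M2) ⊕ M1 over the first 13 bytes.
byte 0: (7a xor 57) xor 46 = 2d xor 46 = 6b
byte 1: (d2 xor b8) xor 72 = 6a xor 72 = 18
byte 2: (df xor 48) xor 6f = 97 xor 6f = f8
byte 3: (63 xor 7e) xor 6d = 1d xor 6d = 70
byte 4: (72 xor 32) xor 3a = 40 xor 3a = 7a
byte 5: (9d xor dd) xor 20 = 40 xor 20 = 60
byte 6: (8e xor 17) xor 20 = 99 xor 20 = b9
byte 7: (ac xor 85) xor 73 = 29 xor 73 = 5a
byte 8: (7a xor ef) xor 65 = 95 xor 65 = f0
byte 9: (12 xor 47) xor 72 = 55 xor 72 = 27
byte 10: (fc xor fa) xor 76 = 06 xor 76 = 70
byte 11: (fa xor 9c) xor 65 = 66 xor 65 = 03
byte 12: (83 xor a6) xor 72 = 25 xor 72 = 57

6b 18 f8 70 7a 60 b9 5a f0 27 70 03 57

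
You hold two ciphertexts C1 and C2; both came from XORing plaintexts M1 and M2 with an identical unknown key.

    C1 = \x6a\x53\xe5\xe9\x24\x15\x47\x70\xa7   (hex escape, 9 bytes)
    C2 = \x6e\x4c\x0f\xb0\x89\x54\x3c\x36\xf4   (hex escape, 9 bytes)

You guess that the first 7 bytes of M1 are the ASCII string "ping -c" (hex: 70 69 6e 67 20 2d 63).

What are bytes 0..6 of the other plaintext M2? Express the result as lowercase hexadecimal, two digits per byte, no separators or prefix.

First, C1 ⊕ C2 = (M1 ⊕ K) ⊕ (M2 ⊕ K) = M1 ⊕ M2, so the key drops out. Then M2 = (M1 ⊕ M2) ⊕ M1 over the first 7 bytes.
byte 0: (6a xor 6e) xor 70 = 04 xor 70 = 74
byte 1: (53 xor 4c) xor 69 = 1f xor 69 = 76
byte 2: (e5 xor 0f) xor 6e = ea xor 6e = 84
byte 3: (e9 xor b0) xor 67 = 59 xor 67 = 3e
byte 4: (24 xor 89) xor 20 = ad xor 20 = 8d
byte 5: (15 xor 54) xor 2d = 41 xor 2d = 6c
byte 6: (47 xor 3c) xor 63 = 7b xor 63 = 18

7476843e8d6c18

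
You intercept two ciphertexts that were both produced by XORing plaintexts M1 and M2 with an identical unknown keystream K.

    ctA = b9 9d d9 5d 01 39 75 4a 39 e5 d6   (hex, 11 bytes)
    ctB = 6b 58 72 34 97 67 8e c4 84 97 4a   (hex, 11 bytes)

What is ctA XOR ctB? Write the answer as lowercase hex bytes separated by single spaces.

d2 c5 ab 69 96 5e fb 8e bd 72 9c

ctA ⊕ ctB = (M1 ⊕ K) ⊕ (M2 ⊕ K) = M1 ⊕ M2 — the shared key cancels under XOR.
byte 0: b9 XOR 6b = d2
byte 1: 9d XOR 58 = c5
byte 2: d9 XOR 72 = ab
byte 3: 5d XOR 34 = 69
byte 4: 01 XOR 97 = 96
byte 5: 39 XOR 67 = 5e
byte 6: 75 XOR 8e = fb
byte 7: 4a XOR c4 = 8e
byte 8: 39 XOR 84 = bd
byte 9: e5 XOR 97 = 72
byte 10: d6 XOR 4a = 9c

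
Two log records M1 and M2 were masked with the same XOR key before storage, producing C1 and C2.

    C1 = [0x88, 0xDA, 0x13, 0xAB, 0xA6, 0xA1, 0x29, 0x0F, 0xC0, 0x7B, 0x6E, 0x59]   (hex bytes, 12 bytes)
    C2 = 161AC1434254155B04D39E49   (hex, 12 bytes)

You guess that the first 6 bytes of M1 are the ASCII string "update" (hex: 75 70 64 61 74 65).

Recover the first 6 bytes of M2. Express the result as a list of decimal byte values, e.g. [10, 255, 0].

[235, 176, 182, 137, 144, 144]

First, C1 ⊕ C2 = (M1 ⊕ K) ⊕ (M2 ⊕ K) = M1 ⊕ M2, so the key drops out. Then M2 = (M1 ⊕ M2) ⊕ M1 over the first 6 bytes.
byte 0: (88 xor 16) xor 75 = 9e xor 75 = eb
byte 1: (da xor 1a) xor 70 = c0 xor 70 = b0
byte 2: (13 xor c1) xor 64 = d2 xor 64 = b6
byte 3: (ab xor 43) xor 61 = e8 xor 61 = 89
byte 4: (a6 xor 42) xor 74 = e4 xor 74 = 90
byte 5: (a1 xor 54) xor 65 = f5 xor 65 = 90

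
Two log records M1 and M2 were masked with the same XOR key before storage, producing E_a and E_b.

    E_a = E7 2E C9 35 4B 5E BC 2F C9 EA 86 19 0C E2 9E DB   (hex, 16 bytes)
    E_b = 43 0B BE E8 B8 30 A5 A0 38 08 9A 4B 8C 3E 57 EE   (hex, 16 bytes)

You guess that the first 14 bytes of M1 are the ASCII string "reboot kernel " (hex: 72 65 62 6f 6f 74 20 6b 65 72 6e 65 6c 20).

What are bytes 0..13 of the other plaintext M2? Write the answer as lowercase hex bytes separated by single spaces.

d6 40 15 b2 9c 1a 39 e4 94 90 72 37 ec fc

First, E_a ⊕ E_b = (M1 ⊕ K) ⊕ (M2 ⊕ K) = M1 ⊕ M2, so the key drops out. Then M2 = (M1 ⊕ M2) ⊕ M1 over the first 14 bytes.
byte 0: (e7 XOR 43) XOR 72 = a4 XOR 72 = d6
byte 1: (2e XOR 0b) XOR 65 = 25 XOR 65 = 40
byte 2: (c9 XOR be) XOR 62 = 77 XOR 62 = 15
byte 3: (35 XOR e8) XOR 6f = dd XOR 6f = b2
byte 4: (4b XOR b8) XOR 6f = f3 XOR 6f = 9c
byte 5: (5e XOR 30) XOR 74 = 6e XOR 74 = 1a
byte 6: (bc XOR a5) XOR 20 = 19 XOR 20 = 39
byte 7: (2f XOR a0) XOR 6b = 8f XOR 6b = e4
byte 8: (c9 XOR 38) XOR 65 = f1 XOR 65 = 94
byte 9: (ea XOR 08) XOR 72 = e2 XOR 72 = 90
byte 10: (86 XOR 9a) XOR 6e = 1c XOR 6e = 72
byte 11: (19 XOR 4b) XOR 65 = 52 XOR 65 = 37
byte 12: (0c XOR 8c) XOR 6c = 80 XOR 6c = ec
byte 13: (e2 XOR 3e) XOR 20 = dc XOR 20 = fc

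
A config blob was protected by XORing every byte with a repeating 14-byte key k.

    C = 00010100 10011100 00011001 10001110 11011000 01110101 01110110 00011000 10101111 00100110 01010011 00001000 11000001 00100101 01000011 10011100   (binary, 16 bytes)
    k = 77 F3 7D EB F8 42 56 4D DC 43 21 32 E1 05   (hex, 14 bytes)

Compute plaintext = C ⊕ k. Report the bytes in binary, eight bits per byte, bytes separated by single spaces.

01100011 01101111 01100100 01100101 00100000 00110111 00100000 01010101 01110011 01100101 01110010 00111010 00100000 00100000 00110100 01101111

The 14-byte key repeats, so the effective keystream is 77 f3 7d eb f8 42 56 4d dc 43 21 32 e1 05 77 f3.
byte 0: 00010100 xor 01110111 = 01100011
byte 1: 10011100 xor 11110011 = 01101111
byte 2: 00011001 xor 01111101 = 01100100
byte 3: 10001110 xor 11101011 = 01100101
byte 4: 11011000 xor 11111000 = 00100000
byte 5: 01110101 xor 01000010 = 00110111
byte 6: 01110110 xor 01010110 = 00100000
byte 7: 00011000 xor 01001101 = 01010101
byte 8: 10101111 xor 11011100 = 01110011
byte 9: 00100110 xor 01000011 = 01100101
byte 10: 01010011 xor 00100001 = 01110010
byte 11: 00001000 xor 00110010 = 00111010
byte 12: 11000001 xor 11100001 = 00100000
byte 13: 00100101 xor 00000101 = 00100000
byte 14: 01000011 xor 01110111 = 00110100
byte 15: 10011100 xor 11110011 = 01101111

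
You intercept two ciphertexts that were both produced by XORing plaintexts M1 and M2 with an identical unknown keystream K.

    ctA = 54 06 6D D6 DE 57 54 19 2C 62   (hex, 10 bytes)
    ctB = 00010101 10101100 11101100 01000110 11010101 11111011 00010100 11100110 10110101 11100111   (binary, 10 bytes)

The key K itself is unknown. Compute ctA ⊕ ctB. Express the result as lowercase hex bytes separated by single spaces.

ctA ⊕ ctB = (M1 ⊕ K) ⊕ (M2 ⊕ K) = M1 ⊕ M2 — the shared key cancels under XOR.
byte 0: 54 ^ 15 = 41
byte 1: 06 ^ ac = aa
byte 2: 6d ^ ec = 81
byte 3: d6 ^ 46 = 90
byte 4: de ^ d5 = 0b
byte 5: 57 ^ fb = ac
byte 6: 54 ^ 14 = 40
byte 7: 19 ^ e6 = ff
byte 8: 2c ^ b5 = 99
byte 9: 62 ^ e7 = 85

41 aa 81 90 0b ac 40 ff 99 85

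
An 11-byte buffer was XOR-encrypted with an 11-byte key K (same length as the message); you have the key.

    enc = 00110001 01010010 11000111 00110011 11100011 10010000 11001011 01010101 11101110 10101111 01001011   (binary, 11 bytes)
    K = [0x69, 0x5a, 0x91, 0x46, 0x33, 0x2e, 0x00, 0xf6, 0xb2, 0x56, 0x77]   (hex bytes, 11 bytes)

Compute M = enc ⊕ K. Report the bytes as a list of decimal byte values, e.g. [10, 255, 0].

byte 0: 31 ⊕ 69 = 58
byte 1: 52 ⊕ 5a = 08
byte 2: c7 ⊕ 91 = 56
byte 3: 33 ⊕ 46 = 75
byte 4: e3 ⊕ 33 = d0
byte 5: 90 ⊕ 2e = be
byte 6: cb ⊕ 00 = cb
byte 7: 55 ⊕ f6 = a3
byte 8: ee ⊕ b2 = 5c
byte 9: af ⊕ 56 = f9
byte 10: 4b ⊕ 77 = 3c

[88, 8, 86, 117, 208, 190, 203, 163, 92, 249, 60]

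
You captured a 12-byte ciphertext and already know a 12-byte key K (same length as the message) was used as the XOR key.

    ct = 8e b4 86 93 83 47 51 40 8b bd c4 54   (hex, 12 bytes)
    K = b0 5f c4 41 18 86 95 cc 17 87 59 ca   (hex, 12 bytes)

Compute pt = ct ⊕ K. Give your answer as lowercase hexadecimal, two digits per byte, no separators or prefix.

3eeb42d29bc1c48c9c3a9d9e

XOR is its own inverse, so applying the key byte-wise gives the result directly.
8e ⊕ b0 = 3e
b4 ⊕ 5f = eb
86 ⊕ c4 = 42
93 ⊕ 41 = d2
83 ⊕ 18 = 9b
47 ⊕ 86 = c1
51 ⊕ 95 = c4
40 ⊕ cc = 8c
8b ⊕ 17 = 9c
bd ⊕ 87 = 3a
c4 ⊕ 59 = 9d
54 ⊕ ca = 9e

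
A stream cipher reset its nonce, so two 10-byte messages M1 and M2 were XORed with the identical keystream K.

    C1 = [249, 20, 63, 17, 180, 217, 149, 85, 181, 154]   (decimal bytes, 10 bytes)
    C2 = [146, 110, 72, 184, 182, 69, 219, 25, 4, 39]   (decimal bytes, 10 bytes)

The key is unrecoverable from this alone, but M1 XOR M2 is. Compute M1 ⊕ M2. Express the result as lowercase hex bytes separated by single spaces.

6b 7a 77 a9 02 9c 4e 4c b1 bd

C1 ⊕ C2 = (M1 ⊕ K) ⊕ (M2 ⊕ K) = M1 ⊕ M2 — the shared key cancels under XOR.
11111001 ⊕ 10010010 = 01101011
00010100 ⊕ 01101110 = 01111010
00111111 ⊕ 01001000 = 01110111
00010001 ⊕ 10111000 = 10101001
10110100 ⊕ 10110110 = 00000010
11011001 ⊕ 01000101 = 10011100
10010101 ⊕ 11011011 = 01001110
01010101 ⊕ 00011001 = 01001100
10110101 ⊕ 00000100 = 10110001
10011010 ⊕ 00100111 = 10111101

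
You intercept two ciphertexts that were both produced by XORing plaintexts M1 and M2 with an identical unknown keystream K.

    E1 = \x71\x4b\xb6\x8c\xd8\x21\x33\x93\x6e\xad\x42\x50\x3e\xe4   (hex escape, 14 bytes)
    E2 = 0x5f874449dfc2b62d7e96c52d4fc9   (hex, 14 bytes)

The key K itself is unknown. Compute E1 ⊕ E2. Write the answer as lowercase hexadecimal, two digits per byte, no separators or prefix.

2eccf2c507e385be103b877d712d

E1 ⊕ E2 = (M1 ⊕ K) ⊕ (M2 ⊕ K) = M1 ⊕ M2 — the shared key cancels under XOR.
byte 0: 71 XOR 5f = 2e
byte 1: 4b XOR 87 = cc
byte 2: b6 XOR 44 = f2
byte 3: 8c XOR 49 = c5
byte 4: d8 XOR df = 07
byte 5: 21 XOR c2 = e3
byte 6: 33 XOR b6 = 85
byte 7: 93 XOR 2d = be
byte 8: 6e XOR 7e = 10
byte 9: ad XOR 96 = 3b
byte 10: 42 XOR c5 = 87
byte 11: 50 XOR 2d = 7d
byte 12: 3e XOR 4f = 71
byte 13: e4 XOR c9 = 2d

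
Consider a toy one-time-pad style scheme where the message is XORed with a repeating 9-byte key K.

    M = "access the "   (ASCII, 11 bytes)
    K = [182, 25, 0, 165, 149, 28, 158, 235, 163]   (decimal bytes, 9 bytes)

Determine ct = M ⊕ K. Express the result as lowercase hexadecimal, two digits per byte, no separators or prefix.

The 9-byte key repeats, so the effective keystream is b6 19 00 a5 95 1c 9e eb a3 b6 19.
byte 0:  97 xor 182 = 215
byte 1:  99 xor  25 = 122
byte 2:  99 xor   0 =  99
byte 3: 101 xor 165 = 192
byte 4: 115 xor 149 = 230
byte 5: 115 xor  28 = 111
byte 6:  32 xor 158 = 190
byte 7: 116 xor 235 = 159
byte 8: 104 xor 163 = 203
byte 9: 101 xor 182 = 211
byte 10:  32 xor  25 =  57

d77a63c0e66fbe9fcbd339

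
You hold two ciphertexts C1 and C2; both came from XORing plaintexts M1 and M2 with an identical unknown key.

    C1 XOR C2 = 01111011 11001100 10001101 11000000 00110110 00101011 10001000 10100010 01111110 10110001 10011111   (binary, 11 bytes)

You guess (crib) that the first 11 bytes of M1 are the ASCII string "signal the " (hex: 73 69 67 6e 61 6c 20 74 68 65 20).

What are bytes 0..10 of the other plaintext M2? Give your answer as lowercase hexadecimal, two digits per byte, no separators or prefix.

Since C1 ⊕ C2 = M1 ⊕ M2, XORing with the guessed M1 bytes yields the corresponding M2 bytes: M2 = (C1 ⊕ C2) ⊕ M1.
01111011 ^ 01110011 = 00001000
11001100 ^ 01101001 = 10100101
10001101 ^ 01100111 = 11101010
11000000 ^ 01101110 = 10101110
00110110 ^ 01100001 = 01010111
00101011 ^ 01101100 = 01000111
10001000 ^ 00100000 = 10101000
10100010 ^ 01110100 = 11010110
01111110 ^ 01101000 = 00010110
10110001 ^ 01100101 = 11010100
10011111 ^ 00100000 = 10111111

08a5eaae5747a8d616d4bf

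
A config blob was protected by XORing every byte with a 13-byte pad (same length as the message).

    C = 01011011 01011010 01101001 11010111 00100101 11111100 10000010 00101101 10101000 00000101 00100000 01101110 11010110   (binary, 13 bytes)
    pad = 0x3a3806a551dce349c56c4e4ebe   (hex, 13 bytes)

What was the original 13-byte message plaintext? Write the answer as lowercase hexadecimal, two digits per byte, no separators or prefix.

XOR is its own inverse, so applying the key byte-wise gives the result directly.
byte 0:  91 XOR  58 =  97
byte 1:  90 XOR  56 =  98
byte 2: 105 XOR   6 = 111
byte 3: 215 XOR 165 = 114
byte 4:  37 XOR  81 = 116
byte 5: 252 XOR 220 =  32
byte 6: 130 XOR 227 =  97
byte 7:  45 XOR  73 = 100
byte 8: 168 XOR 197 = 109
byte 9:   5 XOR 108 = 105
byte 10:  32 XOR  78 = 110
byte 11: 110 XOR  78 =  32
byte 12: 214 XOR 190 = 104

61626f72742061646d696e2068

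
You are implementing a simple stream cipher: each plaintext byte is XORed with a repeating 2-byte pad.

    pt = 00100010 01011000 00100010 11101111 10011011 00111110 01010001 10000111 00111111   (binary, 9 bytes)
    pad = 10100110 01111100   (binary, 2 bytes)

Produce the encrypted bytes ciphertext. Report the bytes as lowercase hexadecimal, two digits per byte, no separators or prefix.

The 2-byte key repeats, so the effective keystream is a6 7c a6 7c a6 7c a6 7c a6.
byte 0:  34 ⊕ 166 = 132
byte 1:  88 ⊕ 124 =  36
byte 2:  34 ⊕ 166 = 132
byte 3: 239 ⊕ 124 = 147
byte 4: 155 ⊕ 166 =  61
byte 5:  62 ⊕ 124 =  66
byte 6:  81 ⊕ 166 = 247
byte 7: 135 ⊕ 124 = 251
byte 8:  63 ⊕ 166 = 153

842484933d42f7fb99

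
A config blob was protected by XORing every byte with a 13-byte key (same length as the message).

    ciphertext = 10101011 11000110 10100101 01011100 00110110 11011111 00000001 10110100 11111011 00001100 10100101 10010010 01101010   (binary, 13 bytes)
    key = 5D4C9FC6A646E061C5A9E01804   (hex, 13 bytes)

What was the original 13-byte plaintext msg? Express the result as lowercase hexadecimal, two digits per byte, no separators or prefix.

f68a3a9a9099e1d53ea5458a6e

XOR is its own inverse, so applying the key byte-wise gives the result directly.
byte 0: 171 XOR  93 = 246
byte 1: 198 XOR  76 = 138
byte 2: 165 XOR 159 =  58
byte 3:  92 XOR 198 = 154
byte 4:  54 XOR 166 = 144
byte 5: 223 XOR  70 = 153
byte 6:   1 XOR 224 = 225
byte 7: 180 XOR  97 = 213
byte 8: 251 XOR 197 =  62
byte 9:  12 XOR 169 = 165
byte 10: 165 XOR 224 =  69
byte 11: 146 XOR  24 = 138
byte 12: 106 XOR   4 = 110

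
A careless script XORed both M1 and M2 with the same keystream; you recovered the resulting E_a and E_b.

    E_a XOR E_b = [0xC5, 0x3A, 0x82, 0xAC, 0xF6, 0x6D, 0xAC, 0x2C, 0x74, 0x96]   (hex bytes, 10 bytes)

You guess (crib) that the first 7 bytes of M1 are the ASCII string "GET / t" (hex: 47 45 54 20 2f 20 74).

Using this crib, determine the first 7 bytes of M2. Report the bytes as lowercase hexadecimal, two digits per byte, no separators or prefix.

827fd68cd94dd8

Since E_a ⊕ E_b = M1 ⊕ M2, XORing with the guessed M1 bytes yields the corresponding M2 bytes: M2 = (E_a ⊕ E_b) ⊕ M1.
byte 0: 197 ⊕  71 = 130
byte 1:  58 ⊕  69 = 127
byte 2: 130 ⊕  84 = 214
byte 3: 172 ⊕  32 = 140
byte 4: 246 ⊕  47 = 217
byte 5: 109 ⊕  32 =  77
byte 6: 172 ⊕ 116 = 216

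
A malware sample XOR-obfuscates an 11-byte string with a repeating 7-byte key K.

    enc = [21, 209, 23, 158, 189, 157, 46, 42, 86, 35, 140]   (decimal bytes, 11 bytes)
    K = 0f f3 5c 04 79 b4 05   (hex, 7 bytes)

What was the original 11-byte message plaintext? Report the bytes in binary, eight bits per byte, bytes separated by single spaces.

The 7-byte key repeats, so the effective keystream is 0f f3 5c 04 79 b4 05 0f f3 5c 04.
byte 0: 15 ^ 0f = 1a
byte 1: d1 ^ f3 = 22
byte 2: 17 ^ 5c = 4b
byte 3: 9e ^ 04 = 9a
byte 4: bd ^ 79 = c4
byte 5: 9d ^ b4 = 29
byte 6: 2e ^ 05 = 2b
byte 7: 2a ^ 0f = 25
byte 8: 56 ^ f3 = a5
byte 9: 23 ^ 5c = 7f
byte 10: 8c ^ 04 = 88

00011010 00100010 01001011 10011010 11000100 00101001 00101011 00100101 10100101 01111111 10001000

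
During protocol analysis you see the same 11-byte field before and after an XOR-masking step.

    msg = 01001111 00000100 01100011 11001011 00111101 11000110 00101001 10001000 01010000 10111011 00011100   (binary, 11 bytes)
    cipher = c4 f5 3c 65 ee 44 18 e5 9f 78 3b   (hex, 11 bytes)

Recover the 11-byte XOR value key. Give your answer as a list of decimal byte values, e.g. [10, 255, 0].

[139, 241, 95, 174, 211, 130, 49, 109, 207, 195, 39]

Since cipher = msg ⊕ key, XORing both sides with msg gives key = msg ⊕ cipher.
byte 0: 01001111 xor 11000100 = 10001011
byte 1: 00000100 xor 11110101 = 11110001
byte 2: 01100011 xor 00111100 = 01011111
byte 3: 11001011 xor 01100101 = 10101110
byte 4: 00111101 xor 11101110 = 11010011
byte 5: 11000110 xor 01000100 = 10000010
byte 6: 00101001 xor 00011000 = 00110001
byte 7: 10001000 xor 11100101 = 01101101
byte 8: 01010000 xor 10011111 = 11001111
byte 9: 10111011 xor 01111000 = 11000011
byte 10: 00011100 xor 00111011 = 00100111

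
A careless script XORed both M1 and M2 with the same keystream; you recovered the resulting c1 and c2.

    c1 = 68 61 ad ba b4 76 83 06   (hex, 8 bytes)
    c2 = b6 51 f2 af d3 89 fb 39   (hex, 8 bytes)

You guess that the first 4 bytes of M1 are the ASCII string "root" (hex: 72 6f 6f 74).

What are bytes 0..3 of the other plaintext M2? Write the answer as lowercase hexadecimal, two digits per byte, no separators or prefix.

First, c1 ⊕ c2 = (M1 ⊕ K) ⊕ (M2 ⊕ K) = M1 ⊕ M2, so the key drops out. Then M2 = (M1 ⊕ M2) ⊕ M1 over the first 4 bytes.
byte 0: (68 XOR b6) XOR 72 = de XOR 72 = ac
byte 1: (61 XOR 51) XOR 6f = 30 XOR 6f = 5f
byte 2: (ad XOR f2) XOR 6f = 5f XOR 6f = 30
byte 3: (ba XOR af) XOR 74 = 15 XOR 74 = 61

ac5f3061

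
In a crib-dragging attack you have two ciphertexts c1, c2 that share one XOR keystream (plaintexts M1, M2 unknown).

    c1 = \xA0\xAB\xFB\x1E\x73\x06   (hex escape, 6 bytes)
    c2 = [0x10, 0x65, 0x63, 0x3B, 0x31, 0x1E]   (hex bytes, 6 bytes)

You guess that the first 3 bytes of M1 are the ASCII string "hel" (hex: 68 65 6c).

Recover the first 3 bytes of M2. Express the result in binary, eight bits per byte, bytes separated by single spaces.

11011000 10101011 11110100

First, c1 ⊕ c2 = (M1 ⊕ K) ⊕ (M2 ⊕ K) = M1 ⊕ M2, so the key drops out. Then M2 = (M1 ⊕ M2) ⊕ M1 over the first 3 bytes.
byte 0: (a0 XOR 10) XOR 68 = b0 XOR 68 = d8
byte 1: (ab XOR 65) XOR 65 = ce XOR 65 = ab
byte 2: (fb XOR 63) XOR 6c = 98 XOR 6c = f4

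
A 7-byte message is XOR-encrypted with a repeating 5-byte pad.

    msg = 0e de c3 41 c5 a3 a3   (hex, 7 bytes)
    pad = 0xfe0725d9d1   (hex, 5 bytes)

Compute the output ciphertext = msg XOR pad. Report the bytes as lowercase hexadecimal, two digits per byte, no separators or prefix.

The 5-byte key repeats, so the effective keystream is fe 07 25 d9 d1 fe 07.
byte 0: 00001110 ⊕ 11111110 = 11110000
byte 1: 11011110 ⊕ 00000111 = 11011001
byte 2: 11000011 ⊕ 00100101 = 11100110
byte 3: 01000001 ⊕ 11011001 = 10011000
byte 4: 11000101 ⊕ 11010001 = 00010100
byte 5: 10100011 ⊕ 11111110 = 01011101
byte 6: 10100011 ⊕ 00000111 = 10100100

f0d9e698145da4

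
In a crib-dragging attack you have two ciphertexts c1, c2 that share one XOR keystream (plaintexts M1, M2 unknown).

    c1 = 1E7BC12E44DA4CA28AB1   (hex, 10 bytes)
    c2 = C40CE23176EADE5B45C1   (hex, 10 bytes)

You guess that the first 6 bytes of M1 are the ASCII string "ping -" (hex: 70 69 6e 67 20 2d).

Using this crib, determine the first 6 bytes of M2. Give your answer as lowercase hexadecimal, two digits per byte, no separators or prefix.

First, c1 ⊕ c2 = (M1 ⊕ K) ⊕ (M2 ⊕ K) = M1 ⊕ M2, so the key drops out. Then M2 = (M1 ⊕ M2) ⊕ M1 over the first 6 bytes.
byte 0: (1e xor c4) xor 70 = da xor 70 = aa
byte 1: (7b xor 0c) xor 69 = 77 xor 69 = 1e
byte 2: (c1 xor e2) xor 6e = 23 xor 6e = 4d
byte 3: (2e xor 31) xor 67 = 1f xor 67 = 78
byte 4: (44 xor 76) xor 20 = 32 xor 20 = 12
byte 5: (da xor ea) xor 2d = 30 xor 2d = 1d

aa1e4d78121d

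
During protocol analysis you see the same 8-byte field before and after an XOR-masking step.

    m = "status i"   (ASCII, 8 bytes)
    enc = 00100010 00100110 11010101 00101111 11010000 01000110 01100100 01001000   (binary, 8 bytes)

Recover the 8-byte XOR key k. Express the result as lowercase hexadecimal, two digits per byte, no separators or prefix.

5152b45ba5354421

Since enc = m ⊕ k, XORing both sides with m gives k = m ⊕ enc.
byte 0: 73 ^ 22 = 51
byte 1: 74 ^ 26 = 52
byte 2: 61 ^ d5 = b4
byte 3: 74 ^ 2f = 5b
byte 4: 75 ^ d0 = a5
byte 5: 73 ^ 46 = 35
byte 6: 20 ^ 64 = 44
byte 7: 69 ^ 48 = 21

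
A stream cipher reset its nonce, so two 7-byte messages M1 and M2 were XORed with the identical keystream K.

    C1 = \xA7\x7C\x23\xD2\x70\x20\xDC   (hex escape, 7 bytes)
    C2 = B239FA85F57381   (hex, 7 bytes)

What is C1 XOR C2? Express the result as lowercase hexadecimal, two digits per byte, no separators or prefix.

1545d95785535d

C1 ⊕ C2 = (M1 ⊕ K) ⊕ (M2 ⊕ K) = M1 ⊕ M2 — the shared key cancels under XOR.
a7 xor b2 = 15
7c xor 39 = 45
23 xor fa = d9
d2 xor 85 = 57
70 xor f5 = 85
20 xor 73 = 53
dc xor 81 = 5d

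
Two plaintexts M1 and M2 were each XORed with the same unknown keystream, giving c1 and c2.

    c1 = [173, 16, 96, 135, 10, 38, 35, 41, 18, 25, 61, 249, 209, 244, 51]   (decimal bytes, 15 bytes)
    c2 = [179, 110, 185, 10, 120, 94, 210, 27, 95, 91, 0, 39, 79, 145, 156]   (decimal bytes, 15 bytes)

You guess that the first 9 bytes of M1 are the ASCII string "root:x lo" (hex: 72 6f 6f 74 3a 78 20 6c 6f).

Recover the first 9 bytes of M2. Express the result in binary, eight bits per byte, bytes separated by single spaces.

First, c1 ⊕ c2 = (M1 ⊕ K) ⊕ (M2 ⊕ K) = M1 ⊕ M2, so the key drops out. Then M2 = (M1 ⊕ M2) ⊕ M1 over the first 9 bytes.
byte 0: (ad XOR b3) XOR 72 = 1e XOR 72 = 6c
byte 1: (10 XOR 6e) XOR 6f = 7e XOR 6f = 11
byte 2: (60 XOR b9) XOR 6f = d9 XOR 6f = b6
byte 3: (87 XOR 0a) XOR 74 = 8d XOR 74 = f9
byte 4: (0a XOR 78) XOR 3a = 72 XOR 3a = 48
byte 5: (26 XOR 5e) XOR 78 = 78 XOR 78 = 00
byte 6: (23 XOR d2) XOR 20 = f1 XOR 20 = d1
byte 7: (29 XOR 1b) XOR 6c = 32 XOR 6c = 5e
byte 8: (12 XOR 5f) XOR 6f = 4d XOR 6f = 22

01101100 00010001 10110110 11111001 01001000 00000000 11010001 01011110 00100010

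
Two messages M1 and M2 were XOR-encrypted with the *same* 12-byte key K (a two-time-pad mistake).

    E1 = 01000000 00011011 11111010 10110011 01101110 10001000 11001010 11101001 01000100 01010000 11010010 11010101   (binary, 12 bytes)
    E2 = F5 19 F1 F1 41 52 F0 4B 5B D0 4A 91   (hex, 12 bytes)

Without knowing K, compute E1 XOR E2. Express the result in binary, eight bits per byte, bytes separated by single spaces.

10110101 00000010 00001011 01000010 00101111 11011010 00111010 10100010 00011111 10000000 10011000 01000100

E1 ⊕ E2 = (M1 ⊕ K) ⊕ (M2 ⊕ K) = M1 ⊕ M2 — the shared key cancels under XOR.
40 xor f5 = b5
1b xor 19 = 02
fa xor f1 = 0b
b3 xor f1 = 42
6e xor 41 = 2f
88 xor 52 = da
ca xor f0 = 3a
e9 xor 4b = a2
44 xor 5b = 1f
50 xor d0 = 80
d2 xor 4a = 98
d5 xor 91 = 44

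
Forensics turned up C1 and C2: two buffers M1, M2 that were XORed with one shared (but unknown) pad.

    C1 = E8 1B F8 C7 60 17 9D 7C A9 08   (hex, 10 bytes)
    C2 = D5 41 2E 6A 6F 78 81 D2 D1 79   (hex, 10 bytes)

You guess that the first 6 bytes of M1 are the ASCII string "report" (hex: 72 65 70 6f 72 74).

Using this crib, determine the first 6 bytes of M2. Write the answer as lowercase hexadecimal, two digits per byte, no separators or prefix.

4f3fa6c27d1b

First, C1 ⊕ C2 = (M1 ⊕ K) ⊕ (M2 ⊕ K) = M1 ⊕ M2, so the key drops out. Then M2 = (M1 ⊕ M2) ⊕ M1 over the first 6 bytes.
byte 0: (e8 xor d5) xor 72 = 3d xor 72 = 4f
byte 1: (1b xor 41) xor 65 = 5a xor 65 = 3f
byte 2: (f8 xor 2e) xor 70 = d6 xor 70 = a6
byte 3: (c7 xor 6a) xor 6f = ad xor 6f = c2
byte 4: (60 xor 6f) xor 72 = 0f xor 72 = 7d
byte 5: (17 xor 78) xor 74 = 6f xor 74 = 1b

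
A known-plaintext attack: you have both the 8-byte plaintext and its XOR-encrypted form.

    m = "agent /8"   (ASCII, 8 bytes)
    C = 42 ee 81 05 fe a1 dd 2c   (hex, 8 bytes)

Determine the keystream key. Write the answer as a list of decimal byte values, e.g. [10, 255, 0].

[35, 137, 228, 107, 138, 129, 242, 20]

Since C = m ⊕ key, XORing both sides with m gives key = m ⊕ C.
 97 xor  66 =  35
103 xor 238 = 137
101 xor 129 = 228
110 xor   5 = 107
116 xor 254 = 138
 32 xor 161 = 129
 47 xor 221 = 242
 56 xor  44 =  20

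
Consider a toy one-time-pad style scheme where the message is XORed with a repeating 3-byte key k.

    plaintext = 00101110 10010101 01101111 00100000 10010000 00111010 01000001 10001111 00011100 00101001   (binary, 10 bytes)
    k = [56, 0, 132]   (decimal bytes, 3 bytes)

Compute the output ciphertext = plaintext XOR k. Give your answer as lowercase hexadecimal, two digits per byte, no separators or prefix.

1695eb1890be798f9811

The 3-byte key repeats, so the effective keystream is 38 00 84 38 00 84 38 00 84 38.
byte 0: 00101110 XOR 00111000 = 00010110
byte 1: 10010101 XOR 00000000 = 10010101
byte 2: 01101111 XOR 10000100 = 11101011
byte 3: 00100000 XOR 00111000 = 00011000
byte 4: 10010000 XOR 00000000 = 10010000
byte 5: 00111010 XOR 10000100 = 10111110
byte 6: 01000001 XOR 00111000 = 01111001
byte 7: 10001111 XOR 00000000 = 10001111
byte 8: 00011100 XOR 10000100 = 10011000
byte 9: 00101001 XOR 00111000 = 00010001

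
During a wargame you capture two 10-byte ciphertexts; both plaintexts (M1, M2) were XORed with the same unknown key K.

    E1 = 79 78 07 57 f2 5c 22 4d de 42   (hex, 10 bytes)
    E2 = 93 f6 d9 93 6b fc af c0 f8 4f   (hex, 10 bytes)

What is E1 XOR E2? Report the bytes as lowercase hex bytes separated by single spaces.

ea 8e de c4 99 a0 8d 8d 26 0d

E1 ⊕ E2 = (M1 ⊕ K) ⊕ (M2 ⊕ K) = M1 ⊕ M2 — the shared key cancels under XOR.
79 xor 93 = ea
78 xor f6 = 8e
07 xor d9 = de
57 xor 93 = c4
f2 xor 6b = 99
5c xor fc = a0
22 xor af = 8d
4d xor c0 = 8d
de xor f8 = 26
42 xor 4f = 0d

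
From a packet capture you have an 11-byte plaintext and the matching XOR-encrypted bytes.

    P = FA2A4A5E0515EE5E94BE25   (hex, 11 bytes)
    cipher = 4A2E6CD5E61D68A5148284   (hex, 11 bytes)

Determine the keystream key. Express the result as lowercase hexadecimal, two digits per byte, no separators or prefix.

Since cipher = P ⊕ key, XORing both sides with P gives key = P ⊕ cipher.
fa xor 4a = b0
2a xor 2e = 04
4a xor 6c = 26
5e xor d5 = 8b
05 xor e6 = e3
15 xor 1d = 08
ee xor 68 = 86
5e xor a5 = fb
94 xor 14 = 80
be xor 82 = 3c
25 xor 84 = a1

b004268be30886fb803ca1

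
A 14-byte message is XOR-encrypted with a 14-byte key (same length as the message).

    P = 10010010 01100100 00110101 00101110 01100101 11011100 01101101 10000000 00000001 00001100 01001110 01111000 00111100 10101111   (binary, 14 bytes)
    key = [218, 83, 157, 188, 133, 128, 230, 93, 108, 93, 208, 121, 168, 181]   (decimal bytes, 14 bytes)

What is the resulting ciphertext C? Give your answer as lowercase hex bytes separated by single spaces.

48 37 a8 92 e0 5c 8b dd 6d 51 9e 01 94 1a

92 ⊕ da = 48
64 ⊕ 53 = 37
35 ⊕ 9d = a8
2e ⊕ bc = 92
65 ⊕ 85 = e0
dc ⊕ 80 = 5c
6d ⊕ e6 = 8b
80 ⊕ 5d = dd
01 ⊕ 6c = 6d
0c ⊕ 5d = 51
4e ⊕ d0 = 9e
78 ⊕ 79 = 01
3c ⊕ a8 = 94
af ⊕ b5 = 1a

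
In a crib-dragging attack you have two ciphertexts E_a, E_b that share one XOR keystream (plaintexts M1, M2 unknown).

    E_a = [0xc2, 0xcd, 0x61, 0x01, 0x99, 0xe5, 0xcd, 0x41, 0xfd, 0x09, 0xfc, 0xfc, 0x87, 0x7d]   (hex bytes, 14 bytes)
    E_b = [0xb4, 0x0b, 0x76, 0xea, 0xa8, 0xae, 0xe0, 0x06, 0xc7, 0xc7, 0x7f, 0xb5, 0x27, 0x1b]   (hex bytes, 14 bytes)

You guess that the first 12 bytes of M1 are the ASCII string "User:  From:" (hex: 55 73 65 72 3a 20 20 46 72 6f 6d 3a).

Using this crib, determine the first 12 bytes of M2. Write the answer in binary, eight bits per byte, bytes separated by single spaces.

00100011 10110101 01110010 10011001 00001011 01101011 00001101 00000001 01001000 10100001 11101110 01110011

First, E_a ⊕ E_b = (M1 ⊕ K) ⊕ (M2 ⊕ K) = M1 ⊕ M2, so the key drops out. Then M2 = (M1 ⊕ M2) ⊕ M1 over the first 12 bytes.
byte 0: (c2 ^ b4) ^ 55 = 76 ^ 55 = 23
byte 1: (cd ^ 0b) ^ 73 = c6 ^ 73 = b5
byte 2: (61 ^ 76) ^ 65 = 17 ^ 65 = 72
byte 3: (01 ^ ea) ^ 72 = eb ^ 72 = 99
byte 4: (99 ^ a8) ^ 3a = 31 ^ 3a = 0b
byte 5: (e5 ^ ae) ^ 20 = 4b ^ 20 = 6b
byte 6: (cd ^ e0) ^ 20 = 2d ^ 20 = 0d
byte 7: (41 ^ 06) ^ 46 = 47 ^ 46 = 01
byte 8: (fd ^ c7) ^ 72 = 3a ^ 72 = 48
byte 9: (09 ^ c7) ^ 6f = ce ^ 6f = a1
byte 10: (fc ^ 7f) ^ 6d = 83 ^ 6d = ee
byte 11: (fc ^ b5) ^ 3a = 49 ^ 3a = 73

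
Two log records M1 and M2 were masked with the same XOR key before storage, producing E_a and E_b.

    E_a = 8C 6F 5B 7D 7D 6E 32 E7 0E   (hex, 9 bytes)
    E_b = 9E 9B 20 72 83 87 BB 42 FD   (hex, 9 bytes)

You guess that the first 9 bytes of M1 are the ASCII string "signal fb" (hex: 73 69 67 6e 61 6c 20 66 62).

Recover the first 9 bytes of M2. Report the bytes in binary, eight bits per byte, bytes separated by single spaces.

First, E_a ⊕ E_b = (M1 ⊕ K) ⊕ (M2 ⊕ K) = M1 ⊕ M2, so the key drops out. Then M2 = (M1 ⊕ M2) ⊕ M1 over the first 9 bytes.
byte 0: (8c XOR 9e) XOR 73 = 12 XOR 73 = 61
byte 1: (6f XOR 9b) XOR 69 = f4 XOR 69 = 9d
byte 2: (5b XOR 20) XOR 67 = 7b XOR 67 = 1c
byte 3: (7d XOR 72) XOR 6e = 0f XOR 6e = 61
byte 4: (7d XOR 83) XOR 61 = fe XOR 61 = 9f
byte 5: (6e XOR 87) XOR 6c = e9 XOR 6c = 85
byte 6: (32 XOR bb) XOR 20 = 89 XOR 20 = a9
byte 7: (e7 XOR 42) XOR 66 = a5 XOR 66 = c3
byte 8: (0e XOR fd) XOR 62 = f3 XOR 62 = 91

01100001 10011101 00011100 01100001 10011111 10000101 10101001 11000011 10010001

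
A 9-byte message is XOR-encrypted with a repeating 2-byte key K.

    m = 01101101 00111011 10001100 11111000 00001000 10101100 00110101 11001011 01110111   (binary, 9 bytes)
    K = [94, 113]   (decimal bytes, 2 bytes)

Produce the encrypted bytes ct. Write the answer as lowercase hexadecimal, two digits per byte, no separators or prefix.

334ad28956dd6bba29

The 2-byte key repeats, so the effective keystream is 5e 71 5e 71 5e 71 5e 71 5e.
byte 0: 01101101 ^ 01011110 = 00110011
byte 1: 00111011 ^ 01110001 = 01001010
byte 2: 10001100 ^ 01011110 = 11010010
byte 3: 11111000 ^ 01110001 = 10001001
byte 4: 00001000 ^ 01011110 = 01010110
byte 5: 10101100 ^ 01110001 = 11011101
byte 6: 00110101 ^ 01011110 = 01101011
byte 7: 11001011 ^ 01110001 = 10111010
byte 8: 01110111 ^ 01011110 = 00101001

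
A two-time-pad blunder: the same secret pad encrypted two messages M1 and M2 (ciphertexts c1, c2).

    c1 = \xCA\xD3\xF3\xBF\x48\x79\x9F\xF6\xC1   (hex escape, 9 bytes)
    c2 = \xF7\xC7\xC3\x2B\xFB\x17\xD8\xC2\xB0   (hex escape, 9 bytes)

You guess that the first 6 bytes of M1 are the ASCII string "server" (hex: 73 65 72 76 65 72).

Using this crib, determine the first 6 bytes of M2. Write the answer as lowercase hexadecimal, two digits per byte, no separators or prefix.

First, c1 ⊕ c2 = (M1 ⊕ K) ⊕ (M2 ⊕ K) = M1 ⊕ M2, so the key drops out. Then M2 = (M1 ⊕ M2) ⊕ M1 over the first 6 bytes.
byte 0: (ca ^ f7) ^ 73 = 3d ^ 73 = 4e
byte 1: (d3 ^ c7) ^ 65 = 14 ^ 65 = 71
byte 2: (f3 ^ c3) ^ 72 = 30 ^ 72 = 42
byte 3: (bf ^ 2b) ^ 76 = 94 ^ 76 = e2
byte 4: (48 ^ fb) ^ 65 = b3 ^ 65 = d6
byte 5: (79 ^ 17) ^ 72 = 6e ^ 72 = 1c

4e7142e2d61c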